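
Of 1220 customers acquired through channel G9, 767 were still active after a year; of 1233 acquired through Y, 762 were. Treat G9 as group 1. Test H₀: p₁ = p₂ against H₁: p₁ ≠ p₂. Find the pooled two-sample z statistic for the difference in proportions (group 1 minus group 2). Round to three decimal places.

z = 0.546

p̂₁ = 767/1220 ≈ 0.62869, p̂₂ = 762/1233 ≈ 0.61800.
Pooled p̂ = (767+762)/(1220+1233) = 1529/2453 = 0.62332.
SE = √(p̂(1−p̂)(1/n₁+1/n₂)) = √(0.62332·0.37668·0.0016307) = √(0.000382877) = 0.01957.
z = (0.62869 − 0.61800)/0.01957 = 0.01069/0.01957 = 0.546.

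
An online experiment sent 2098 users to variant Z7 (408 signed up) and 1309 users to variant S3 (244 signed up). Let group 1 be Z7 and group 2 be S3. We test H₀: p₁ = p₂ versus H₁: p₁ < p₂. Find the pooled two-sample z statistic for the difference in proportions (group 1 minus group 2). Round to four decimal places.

p̂₁ = 408/2098 = 0.1944709, p̂₂ = 244/1309 = 0.1864018.
Pooled p̂ = (408+244)/(2098+1309) = 652/3407 = 0.1913707.
SE = √(p̂(1−p̂)(1/n₁+1/n₂)) = √(0.1913707·0.8086293·0.00124059) = √(0.000191978) = 0.0138556.
z = (0.1944709 − 0.1864018)/0.0138556 = 0.0080691/0.0138556 = 0.5824.
p-value = P(Z < 0.582) ≈ 0.7198.

z = 0.5824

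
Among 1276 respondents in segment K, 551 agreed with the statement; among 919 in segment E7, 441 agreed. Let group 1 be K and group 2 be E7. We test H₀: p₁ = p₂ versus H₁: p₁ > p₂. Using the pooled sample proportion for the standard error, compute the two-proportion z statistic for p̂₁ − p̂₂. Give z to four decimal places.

p̂₁ = 551/1276 = 0.431818, p̂₂ = 441/919 = 0.479869.
Pooled p̂ = (551+441)/(1276+919) = 992/2195 = 0.451936.
SE = √(p̂(1−p̂)(1/n₁+1/n₂)) = √(0.451936·0.548064·0.00187184) = √(0.000463635) = 0.021532.
z = (0.431818 − 0.479869)/0.021532 = -0.048051/0.021532 = -2.2316.
p-value = P(Z > -2.232) ≈ 0.9872.

z = -2.2316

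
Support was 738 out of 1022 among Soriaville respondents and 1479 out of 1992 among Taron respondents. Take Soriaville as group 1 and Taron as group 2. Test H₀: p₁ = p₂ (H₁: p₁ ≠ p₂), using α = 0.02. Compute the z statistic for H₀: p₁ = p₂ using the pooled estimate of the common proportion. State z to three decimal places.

z = -1.200

p̂₁ = 738/1022 ≈ 0.72211, p̂₂ = 1479/1992 ≈ 0.74247.
Pooled p̂ = (738+1479)/(1022+1992) = 2217/3014 = 0.73557.
SE = √(0.194508 × 0.00148048) = 0.01697.
z = (0.72211 − 0.74247)/0.01697 = -0.02036/0.01697 = -1.200.
Two-sided p-value ≈ 2·Φ(−1.200) = 0.2303; since p > α = 0.02, fail to reject H₀.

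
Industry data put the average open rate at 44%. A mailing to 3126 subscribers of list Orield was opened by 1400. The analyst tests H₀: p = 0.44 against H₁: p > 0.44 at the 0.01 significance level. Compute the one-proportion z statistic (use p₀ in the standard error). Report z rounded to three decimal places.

p̂ = 1400/3126 = 0.44786.
Standard error under H₀: √(0.44×0.56/3126) = 0.00888.
z = (0.44786 − 0.44)/0.00888 = 0.00786/0.00888 = 0.885.
p-value = P(Z > 0.885) ≈ 0.1881; since p > α = 0.01, fail to reject H₀.

z = 0.885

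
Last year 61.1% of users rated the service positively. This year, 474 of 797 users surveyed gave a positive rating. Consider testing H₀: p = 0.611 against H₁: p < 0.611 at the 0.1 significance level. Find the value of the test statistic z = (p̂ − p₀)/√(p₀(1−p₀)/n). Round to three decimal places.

p̂ = 474/797 = 0.59473.
SE = √(p₀(1−p₀)/n) = √(0.23768/797) = 0.01727.
z = (0.59473 − 0.611)/0.01727 = -0.01627/0.01727 = -0.942.
p-value = P(Z < -0.942) ≈ 0.1731; since p > α = 0.1, fail to reject H₀.

z = -0.942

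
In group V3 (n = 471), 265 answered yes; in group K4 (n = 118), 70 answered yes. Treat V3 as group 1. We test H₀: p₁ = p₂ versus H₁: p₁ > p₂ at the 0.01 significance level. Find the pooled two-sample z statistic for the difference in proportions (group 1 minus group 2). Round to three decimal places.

p̂₁ = 265/471 ≈ 0.56263, p̂₂ = 70/118 ≈ 0.59322.
Pooled p̂ = (265+70)/(471+118) = 335/589 = 0.56876.
SE = √(p̂(1−p̂)(1/n₁+1/n₂)) = √(0.56876·0.43124·0.0105977) = √(0.00259932) = 0.05098.
z = (0.56263 − 0.59322)/0.05098 = -0.03059/0.05098 = -0.600.
p-value = P(Z > -0.600) ≈ 0.7257; since p > α = 0.01, fail to reject H₀.

z = -0.600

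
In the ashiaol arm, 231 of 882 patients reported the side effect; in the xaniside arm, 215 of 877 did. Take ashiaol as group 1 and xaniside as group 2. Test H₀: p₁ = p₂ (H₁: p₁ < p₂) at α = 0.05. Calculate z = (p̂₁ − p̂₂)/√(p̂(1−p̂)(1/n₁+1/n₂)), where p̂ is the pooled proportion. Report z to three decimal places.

z = 0.807

p̂₁ = 231/882 ≈ 0.26190, p̂₂ = 215/877 ≈ 0.24515.
Pooled p̂ = (231+215)/(882+877) = 446/1759 = 0.25355.
SE = √(0.189264 × 0.00227404) = 0.02075.
z = (0.26190 − 0.24515)/0.02075 = 0.01675/0.02075 = 0.807.
p-value = P(Z < 0.807) ≈ 0.7903, so at α = 0.05 we fail to reject H₀.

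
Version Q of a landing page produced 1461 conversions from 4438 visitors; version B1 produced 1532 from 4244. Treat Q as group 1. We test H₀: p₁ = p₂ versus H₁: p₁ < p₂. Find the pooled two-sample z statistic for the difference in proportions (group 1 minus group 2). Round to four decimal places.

p̂₁ = 1461/4438 = 0.3292023, p̂₂ = 1532/4244 = 0.3609802.
Pooled p̂ = (1461+1532)/(4438+4244) = 2993/8682 = 0.3447362.
SE = √(p̂(1−p̂)(1/n₁+1/n₂)) = √(0.3447362·0.6552638·0.000460953) = √(0.000104126) = 0.0102042.
z = (0.3292023 − 0.3609802)/0.0102042 = -0.0317779/0.0102042 = -3.1142.

z = -3.1142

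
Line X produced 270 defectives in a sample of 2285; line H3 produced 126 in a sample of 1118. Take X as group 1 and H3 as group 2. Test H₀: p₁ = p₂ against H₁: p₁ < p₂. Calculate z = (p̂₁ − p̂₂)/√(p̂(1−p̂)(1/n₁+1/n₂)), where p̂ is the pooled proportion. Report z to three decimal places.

p̂₁ = 270/2285 = 0.11816, p̂₂ = 126/1118 = 0.11270.
Pooled p̂ = (270+126)/(2285+1118) = 396/3403 = 0.11637.
SE = √(p̂(1−p̂)(1/n₁+1/n₂)) = √(0.11637·0.88363·0.00133209) = √(0.000136974) = 0.01170.
z = (0.11816 − 0.11270)/0.01170 = 0.00546/0.01170 = 0.467.

z = 0.467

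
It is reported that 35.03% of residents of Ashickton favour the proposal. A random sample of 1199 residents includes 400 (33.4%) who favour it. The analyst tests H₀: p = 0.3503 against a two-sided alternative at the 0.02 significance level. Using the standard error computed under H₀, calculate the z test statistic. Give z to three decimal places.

p̂ = 400/1199 ≈ 0.33361.
Under H₀, SE = √(0.3503·0.6497/1199) = √(0.000189816) = 0.01378.
z = (0.33361 − 0.3503)/0.01378 = -0.01669/0.01378 = -1.211.
p-value = 2·P(Z > 1.211) ≈ 0.2258, so at α = 0.02 we fail to reject H₀.

z = -1.211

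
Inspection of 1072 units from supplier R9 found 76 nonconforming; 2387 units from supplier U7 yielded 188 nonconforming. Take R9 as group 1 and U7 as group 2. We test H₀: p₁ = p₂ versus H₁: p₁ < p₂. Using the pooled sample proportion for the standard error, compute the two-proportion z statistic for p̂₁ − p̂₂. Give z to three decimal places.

z = -0.806

p̂₁ = 76/1072 ≈ 0.070896, p̂₂ = 188/2387 ≈ 0.078760.
Pooled p̂ = (76+188)/(1072+2387) = 264/3459 = 0.076323.
SE = √(0.0704975 × 0.00135177) = 0.009762.
z = (0.070896 − 0.078760)/0.009762 = -0.007864/0.009762 = -0.806.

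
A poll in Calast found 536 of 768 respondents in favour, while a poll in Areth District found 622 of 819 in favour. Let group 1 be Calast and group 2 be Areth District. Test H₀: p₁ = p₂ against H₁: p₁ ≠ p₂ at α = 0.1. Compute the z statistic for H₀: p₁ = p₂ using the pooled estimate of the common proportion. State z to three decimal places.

z = -2.759

p̂₁ = 536/768 ≈ 0.697917, p̂₂ = 622/819 ≈ 0.759463.
Pooled p̂ = (536+622)/(768+819) = 1158/1587 = 0.729679.
SE = √(0.197248 × 0.00252308) = 0.022309.
z = (0.697917 − 0.759463)/0.022309 = -0.061546/0.022309 = -2.759.
Two-sided p-value ≈ 2·Φ(−2.759) = 0.0058; since p < α = 0.1, reject H₀.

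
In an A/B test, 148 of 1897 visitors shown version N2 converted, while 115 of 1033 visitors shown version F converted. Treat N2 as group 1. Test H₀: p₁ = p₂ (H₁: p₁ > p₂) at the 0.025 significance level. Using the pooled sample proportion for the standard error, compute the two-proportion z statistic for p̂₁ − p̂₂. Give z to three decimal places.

z = -3.014

p̂₁ = 148/1897 ≈ 0.07802, p̂₂ = 115/1033 ≈ 0.11133.
Pooled p̂ = (148+115)/(1897+1033) = 263/2930 = 0.08976.
SE = √(0.081704 × 0.0014952) = 0.01105.
z = (0.07802 − 0.11133)/0.01105 = -0.03331/0.01105 = -3.014.
p-value = P(Z > -3.014) ≈ 0.9987; since p > α = 0.025, fail to reject H₀.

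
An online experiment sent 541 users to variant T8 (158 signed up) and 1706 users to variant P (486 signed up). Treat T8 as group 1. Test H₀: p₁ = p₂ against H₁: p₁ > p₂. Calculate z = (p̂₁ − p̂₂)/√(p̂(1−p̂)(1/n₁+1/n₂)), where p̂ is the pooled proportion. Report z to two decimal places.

p̂₁ = 158/541 = 0.2921, p̂₂ = 486/1706 = 0.2849.
Pooled p̂ = (158+486)/(541+1706) = 644/2247 = 0.2866.
SE = √(0.204462 × 0.0024346) = 0.0223.
z = (0.2921 − 0.2849)/0.0223 = 0.0072/0.0223 = 0.32.
p-value = P(Z > 0.322) ≈ 0.3739.

z = 0.32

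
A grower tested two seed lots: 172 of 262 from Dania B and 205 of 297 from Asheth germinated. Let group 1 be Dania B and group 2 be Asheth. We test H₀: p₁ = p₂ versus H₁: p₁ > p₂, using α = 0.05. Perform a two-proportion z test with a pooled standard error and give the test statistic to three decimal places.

p̂₁ = 172/262 ≈ 0.65649, p̂₂ = 205/297 ≈ 0.69024.
Pooled p̂ = (172+205)/(262+297) = 377/559 = 0.67442.
SE = √(0.219578 × 0.0071838) = 0.03972.
z = (0.65649 − 0.69024)/0.03972 = -0.03375/0.03972 = -0.850.
p-value = P(Z > -0.850) ≈ 0.8023. With α = 0.05, fail to reject H₀.

z = -0.850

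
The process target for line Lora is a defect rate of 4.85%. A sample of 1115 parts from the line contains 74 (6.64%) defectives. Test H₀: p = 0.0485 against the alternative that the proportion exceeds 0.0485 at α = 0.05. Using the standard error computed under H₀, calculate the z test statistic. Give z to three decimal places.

z = 2.777

p̂ = 74/1115 ≈ 0.0663677.
Under H₀, SE = √(0.0485·0.9515/1115) = √(4.13881e-05) = 0.0064334.
z = (0.0663677 − 0.0485)/0.0064334 = 0.0178677/0.0064334 = 2.777.
p-value = P(Z > 2.777) ≈ 0.0027; since p < α = 0.05, reject H₀.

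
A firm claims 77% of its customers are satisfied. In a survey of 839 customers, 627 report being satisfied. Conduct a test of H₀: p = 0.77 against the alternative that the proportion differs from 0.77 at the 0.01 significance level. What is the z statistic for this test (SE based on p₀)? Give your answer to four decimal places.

p̂ = 627/839 ≈ 0.747318.
SE = √(p₀(1−p₀)/n) = √(0.1771/839) = 0.014529.
z = (0.747318 − 0.77)/0.014529 = -0.022682/0.014529 = -1.5612.
p-value = 2·P(Z > 1.561) ≈ 0.1185; since p > α = 0.01, fail to reject H₀.

z = -1.5612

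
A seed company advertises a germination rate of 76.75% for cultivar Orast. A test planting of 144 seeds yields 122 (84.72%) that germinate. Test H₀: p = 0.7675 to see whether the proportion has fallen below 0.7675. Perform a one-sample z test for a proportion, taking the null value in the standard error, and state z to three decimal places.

p̂ = 122/144 ≈ 0.84722.
SE = √(p₀(1−p₀)/n) = √(0.17844/144) = 0.03520.
z = (0.84722 − 0.7675)/0.03520 = 0.07972/0.03520 = 2.265.

z = 2.265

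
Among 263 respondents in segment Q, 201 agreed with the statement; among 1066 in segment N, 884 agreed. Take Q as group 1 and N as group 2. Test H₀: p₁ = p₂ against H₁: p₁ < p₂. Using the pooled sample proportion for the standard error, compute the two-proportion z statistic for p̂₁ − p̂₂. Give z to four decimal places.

p̂₁ = 201/263 = 0.7642586, p̂₂ = 884/1066 = 0.8292683.
Pooled p̂ = (201+884)/(263+1066) = 1085/1329 = 0.8164033.
SE = √(p̂(1−p̂)(1/n₁+1/n₂)) = √(0.8164033·0.1835967·0.00474037) = √(0.000710529) = 0.0266557.
z = (0.7642586 − 0.8292683)/0.0266557 = -0.0650097/0.0266557 = -2.4389.
p-value = P(Z < -2.439) ≈ 0.0074.

z = -2.4389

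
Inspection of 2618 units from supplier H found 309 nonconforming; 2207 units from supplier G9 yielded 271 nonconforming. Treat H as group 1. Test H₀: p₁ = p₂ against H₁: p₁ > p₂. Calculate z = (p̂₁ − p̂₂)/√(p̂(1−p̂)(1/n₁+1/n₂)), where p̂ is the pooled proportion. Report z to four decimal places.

z = -0.5067

p̂₁ = 309/2618 ≈ 0.118029, p̂₂ = 271/2207 ≈ 0.122791.
Pooled p̂ = (309+271)/(2618+2207) = 580/4825 = 0.120207.
SE = √(p̂(1−p̂)(1/n₁+1/n₂)) = √(0.120207·0.879793·0.000835075) = √(8.83154e-05) = 0.009398.
z = (0.118029 − 0.122791)/0.009398 = -0.004762/0.009398 = -0.5067.
p-value = P(Z > -0.507) ≈ 0.6938.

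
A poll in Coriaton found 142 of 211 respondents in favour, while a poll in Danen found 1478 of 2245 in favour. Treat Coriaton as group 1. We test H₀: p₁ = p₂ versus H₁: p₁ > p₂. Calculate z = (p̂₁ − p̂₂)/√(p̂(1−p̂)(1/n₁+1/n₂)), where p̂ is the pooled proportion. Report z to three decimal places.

z = 0.429

p̂₁ = 142/211 = 0.67299, p̂₂ = 1478/2245 = 0.65835.
Pooled p̂ = (142+1478)/(211+2245) = 1620/2456 = 0.65961.
SE = √(p̂(1−p̂)(1/n₁+1/n₂)) = √(0.65961·0.34039·0.00518477) = √(0.00116411) = 0.03412.
z = (0.67299 − 0.65835)/0.03412 = 0.01464/0.03412 = 0.429.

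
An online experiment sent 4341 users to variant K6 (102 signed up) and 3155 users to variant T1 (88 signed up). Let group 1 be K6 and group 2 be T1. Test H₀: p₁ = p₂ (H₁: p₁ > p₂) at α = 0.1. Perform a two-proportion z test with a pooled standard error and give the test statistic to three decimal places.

p̂₁ = 102/4341 = 0.023497, p̂₂ = 88/3155 = 0.027892.
Pooled p̂ = (102+88)/(4341+3155) = 190/7496 = 0.025347.
SE = √(0.0247044 × 0.000547319) = 0.003677.
z = (0.023497 − 0.027892)/0.003677 = -0.004395/0.003677 = -1.195.
p-value = P(Z > -1.195) ≈ 0.8840, so at α = 0.1 we fail to reject H₀.

z = -1.195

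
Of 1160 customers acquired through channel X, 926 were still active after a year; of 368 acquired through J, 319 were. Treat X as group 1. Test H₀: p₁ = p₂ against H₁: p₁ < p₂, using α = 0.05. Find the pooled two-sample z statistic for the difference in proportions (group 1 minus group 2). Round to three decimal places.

z = -2.950

p̂₁ = 926/1160 ≈ 0.798276, p̂₂ = 319/368 ≈ 0.866848.
Pooled p̂ = (926+319)/(1160+368) = 1245/1528 = 0.814791.
SE = √(p̂(1−p̂)(1/n₁+1/n₂)) = √(0.814791·0.185209·0.00357946) = √(0.000540165) = 0.023241.
z = (0.798276 − 0.866848)/0.023241 = -0.068572/0.023241 = -2.950.
p-value = P(Z < -2.950) ≈ 0.0016, so at α = 0.05 we reject H₀.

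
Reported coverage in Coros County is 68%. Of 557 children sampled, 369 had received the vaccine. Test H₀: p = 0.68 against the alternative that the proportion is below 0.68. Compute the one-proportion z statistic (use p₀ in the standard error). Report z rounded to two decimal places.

z = -0.89

p̂ = 369/557 = 0.66248.
Standard error under H₀: √(0.68×0.32/557) = 0.01977.
z = (0.66248 − 0.68)/0.01977 = -0.01752/0.01977 = -0.89.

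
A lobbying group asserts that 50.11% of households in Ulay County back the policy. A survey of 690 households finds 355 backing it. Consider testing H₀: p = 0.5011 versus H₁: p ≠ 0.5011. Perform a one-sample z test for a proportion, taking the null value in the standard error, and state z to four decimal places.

z = 0.7036

p̂ = 355/690 ≈ 0.514493.
Standard error under H₀: √(0.5011×0.4989/690) = 0.019035.
z = (0.514493 − 0.5011)/0.019035 = 0.013393/0.019035 = 0.7036.
Two-sided p-value ≈ 2·Φ(−0.704) = 0.4817.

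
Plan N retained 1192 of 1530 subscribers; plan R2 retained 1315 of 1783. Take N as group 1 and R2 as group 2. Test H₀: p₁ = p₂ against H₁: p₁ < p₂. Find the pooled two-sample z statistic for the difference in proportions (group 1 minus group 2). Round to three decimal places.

p̂₁ = 1192/1530 ≈ 0.77908, p̂₂ = 1315/1783 ≈ 0.73752.
Pooled p̂ = (1192+1315)/(1530+1783) = 2507/3313 = 0.75672.
SE = √(p̂(1−p̂)(1/n₁+1/n₂)) = √(0.75672·0.24328·0.00121445) = √(0.000223576) = 0.01495.
z = (0.77908 − 0.73752)/0.01495 = 0.04156/0.01495 = 2.780.
p-value = P(Z < 2.780) ≈ 0.9973.

z = 2.780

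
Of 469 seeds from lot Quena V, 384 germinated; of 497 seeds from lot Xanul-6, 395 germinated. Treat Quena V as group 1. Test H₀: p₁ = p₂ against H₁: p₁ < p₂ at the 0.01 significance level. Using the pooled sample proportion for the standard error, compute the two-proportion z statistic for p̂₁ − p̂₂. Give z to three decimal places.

z = 0.943

p̂₁ = 384/469 = 0.81876, p̂₂ = 395/497 = 0.79477.
Pooled p̂ = (384+395)/(469+497) = 779/966 = 0.80642.
SE = √(p̂(1−p̂)(1/n₁+1/n₂)) = √(0.80642·0.19358·0.00414427) = √(0.000646953) = 0.02544.
z = (0.81876 − 0.79477)/0.02544 = 0.02399/0.02544 = 0.943.
p-value = P(Z < 0.943) ≈ 0.8273, so at α = 0.01 we fail to reject H₀.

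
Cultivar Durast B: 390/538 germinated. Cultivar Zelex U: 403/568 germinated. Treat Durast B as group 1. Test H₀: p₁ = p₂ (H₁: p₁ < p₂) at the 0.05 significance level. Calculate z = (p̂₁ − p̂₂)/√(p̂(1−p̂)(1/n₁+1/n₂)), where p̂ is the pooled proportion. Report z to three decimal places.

z = 0.568

p̂₁ = 390/538 = 0.72491, p̂₂ = 403/568 = 0.70951.
Pooled p̂ = (390+403)/(538+568) = 793/1106 = 0.71700.
SE = √(0.202912 × 0.0036193) = 0.02710.
z = (0.72491 − 0.70951)/0.02710 = 0.01540/0.02710 = 0.568.
p-value = P(Z < 0.568) ≈ 0.7151, so at α = 0.05 we fail to reject H₀.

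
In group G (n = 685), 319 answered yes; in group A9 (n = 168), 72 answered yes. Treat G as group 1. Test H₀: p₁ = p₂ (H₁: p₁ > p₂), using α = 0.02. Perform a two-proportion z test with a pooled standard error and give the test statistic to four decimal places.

z = 0.8654

p̂₁ = 319/685 = 0.465693, p̂₂ = 72/168 = 0.428571.
Pooled p̂ = (319+72)/(685+168) = 391/853 = 0.458382.
SE = √(0.248268 × 0.00741223) = 0.042898.
z = (0.465693 − 0.428571)/0.042898 = 0.037122/0.042898 = 0.8654.
p-value = P(Z > 0.865) ≈ 0.1934. With α = 0.02, fail to reject H₀.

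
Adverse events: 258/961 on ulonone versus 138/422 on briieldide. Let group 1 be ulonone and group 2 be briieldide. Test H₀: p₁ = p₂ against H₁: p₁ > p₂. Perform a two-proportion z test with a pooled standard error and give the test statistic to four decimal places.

z = -2.2177

p̂₁ = 258/961 = 0.268470, p̂₂ = 138/422 = 0.327014.
Pooled p̂ = (258+138)/(961+422) = 396/1383 = 0.286334.
SE = √(0.204347 × 0.00341025) = 0.026398.
z = (0.268470 − 0.327014)/0.026398 = -0.058544/0.026398 = -2.2177.
p-value = P(Z > -2.218) ≈ 0.9867.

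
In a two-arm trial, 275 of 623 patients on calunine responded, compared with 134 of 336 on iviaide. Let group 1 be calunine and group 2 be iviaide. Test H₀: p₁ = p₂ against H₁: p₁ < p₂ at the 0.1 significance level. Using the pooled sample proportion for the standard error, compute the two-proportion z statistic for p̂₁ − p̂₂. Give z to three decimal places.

z = 1.273

p̂₁ = 275/623 ≈ 0.44141, p̂₂ = 134/336 ≈ 0.39881.
Pooled p̂ = (275+134)/(623+336) = 409/959 = 0.42649.
SE = √(0.244596 × 0.00458133) = 0.03347.
z = (0.44141 − 0.39881)/0.03347 = 0.04260/0.03347 = 1.273.
p-value = P(Z < 1.273) ≈ 0.8984, so at α = 0.1 we fail to reject H₀.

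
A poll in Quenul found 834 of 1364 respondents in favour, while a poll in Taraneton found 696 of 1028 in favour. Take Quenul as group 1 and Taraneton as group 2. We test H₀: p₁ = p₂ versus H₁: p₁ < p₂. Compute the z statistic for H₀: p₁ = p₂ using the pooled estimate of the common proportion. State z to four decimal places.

z = -3.3085

p̂₁ = 834/1364 = 0.6114370, p̂₂ = 696/1028 = 0.6770428.
Pooled p̂ = (834+696)/(1364+1028) = 1530/2392 = 0.6396321.
SE = √(0.230503 × 0.0017059) = 0.0198296.
z = (0.6114370 − 0.6770428)/0.0198296 = -0.0656058/0.0198296 = -3.3085.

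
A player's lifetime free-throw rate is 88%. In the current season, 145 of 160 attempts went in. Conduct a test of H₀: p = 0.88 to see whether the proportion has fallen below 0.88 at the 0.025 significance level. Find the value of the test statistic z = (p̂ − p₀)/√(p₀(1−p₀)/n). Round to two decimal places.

z = 1.02

p̂ = 145/160 ≈ 0.9062.
Standard error under H₀: √(0.88×0.12/160) = 0.0257.
z = (0.9062 − 0.88)/0.0257 = 0.0262/0.0257 = 1.02.
p-value = P(Z < 1.022) ≈ 0.8466, so at α = 0.025 we fail to reject H₀.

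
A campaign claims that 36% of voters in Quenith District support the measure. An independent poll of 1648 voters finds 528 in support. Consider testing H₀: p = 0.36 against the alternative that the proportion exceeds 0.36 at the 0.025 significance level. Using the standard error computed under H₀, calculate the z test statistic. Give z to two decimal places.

p̂ = 528/1648 = 0.32039.
SE = √(p₀(1−p₀)/n) = √(0.2304/1648) = 0.01182.
z = (0.32039 − 0.36)/0.01182 = -0.03961/0.01182 = -3.35.
p-value = P(Z > -3.350) ≈ 0.9996, so at α = 0.025 we fail to reject H₀.

z = -3.35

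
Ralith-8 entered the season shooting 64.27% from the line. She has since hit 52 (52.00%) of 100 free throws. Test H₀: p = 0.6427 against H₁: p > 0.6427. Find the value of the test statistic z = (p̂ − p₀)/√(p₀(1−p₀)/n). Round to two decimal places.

p̂ = 52/100 = 0.5200.
Standard error under H₀: √(0.6427×0.3573/100) = 0.0479.
z = (0.5200 − 0.6427)/0.0479 = -0.1227/0.0479 = -2.56.
p-value = P(Z > -2.560) ≈ 0.9948.

z = -2.56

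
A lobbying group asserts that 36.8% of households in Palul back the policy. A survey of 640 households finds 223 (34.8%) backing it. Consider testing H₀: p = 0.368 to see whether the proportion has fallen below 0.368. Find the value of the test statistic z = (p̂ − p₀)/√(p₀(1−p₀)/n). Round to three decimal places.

z = -1.026

p̂ = 223/640 = 0.34844.
SE = √(p₀(1−p₀)/n) = √(0.23258/640) = 0.01906.
z = (0.34844 − 0.368)/0.01906 = -0.01956/0.01906 = -1.026.
p-value = P(Z < -1.026) ≈ 0.1524.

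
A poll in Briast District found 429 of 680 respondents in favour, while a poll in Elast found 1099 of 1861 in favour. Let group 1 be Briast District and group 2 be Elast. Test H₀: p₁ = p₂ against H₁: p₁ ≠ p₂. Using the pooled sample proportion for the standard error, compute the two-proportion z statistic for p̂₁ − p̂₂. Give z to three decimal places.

p̂₁ = 429/680 ≈ 0.63088, p̂₂ = 1099/1861 ≈ 0.59054.
Pooled p̂ = (429+1099)/(680+1861) = 1528/2541 = 0.60134.
SE = √(0.239731 × 0.00200793) = 0.02194.
z = (0.63088 − 0.59054)/0.02194 = 0.04034/0.02194 = 1.839.

z = 1.839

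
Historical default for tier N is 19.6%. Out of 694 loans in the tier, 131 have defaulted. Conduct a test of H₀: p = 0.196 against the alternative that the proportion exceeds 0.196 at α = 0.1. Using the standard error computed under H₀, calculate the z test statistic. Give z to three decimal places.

p̂ = 131/694 = 0.18876.
Standard error under H₀: √(0.196×0.804/694) = 0.01507.
z = (0.18876 − 0.196)/0.01507 = -0.00724/0.01507 = -0.480.
p-value = P(Z > -0.480) ≈ 0.6845; since p > α = 0.1, fail to reject H₀.

z = -0.480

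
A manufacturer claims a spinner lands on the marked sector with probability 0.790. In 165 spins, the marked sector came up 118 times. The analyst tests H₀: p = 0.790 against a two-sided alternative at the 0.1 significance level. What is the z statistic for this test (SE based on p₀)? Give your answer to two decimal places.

p̂ = 118/165 ≈ 0.7152.
Standard error under H₀: √(0.79×0.21/165) = 0.0317.
z = (0.7152 − 0.79)/0.0317 = -0.0748/0.0317 = -2.36.
p-value = 2·P(Z > 2.360) ≈ 0.0183. With α = 0.1, reject H₀.

z = -2.36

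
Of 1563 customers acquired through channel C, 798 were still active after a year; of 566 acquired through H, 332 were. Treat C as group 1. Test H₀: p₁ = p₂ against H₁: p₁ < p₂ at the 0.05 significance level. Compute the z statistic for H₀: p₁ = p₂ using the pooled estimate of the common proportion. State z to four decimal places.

z = -3.1050

p̂₁ = 798/1563 = 0.5105566, p̂₂ = 332/566 = 0.5865724.
Pooled p̂ = (798+332)/(1563+566) = 1130/2129 = 0.5307656.
SE = √(0.249053 × 0.00240658) = 0.0244820.
z = (0.5105566 − 0.5865724)/0.0244820 = -0.0760158/0.0244820 = -3.1050.
p-value = P(Z < -3.105) ≈ 0.0010. With α = 0.05, reject H₀.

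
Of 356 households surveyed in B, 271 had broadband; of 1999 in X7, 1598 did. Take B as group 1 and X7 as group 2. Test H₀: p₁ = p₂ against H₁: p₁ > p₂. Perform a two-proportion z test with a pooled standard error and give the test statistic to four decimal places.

p̂₁ = 271/356 = 0.761236, p̂₂ = 1598/1999 = 0.799400.
Pooled p̂ = (271+1598)/(356+1999) = 1869/2355 = 0.793631.
SE = √(0.163781 × 0.00330924) = 0.023281.
z = (0.761236 − 0.799400)/0.023281 = -0.038164/0.023281 = -1.6393.
p-value = P(Z > -1.639) ≈ 0.9494.

z = -1.6393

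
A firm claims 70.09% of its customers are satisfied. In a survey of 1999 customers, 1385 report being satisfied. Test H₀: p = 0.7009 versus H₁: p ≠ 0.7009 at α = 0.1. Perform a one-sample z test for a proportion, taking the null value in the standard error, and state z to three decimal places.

z = -0.786

p̂ = 1385/1999 ≈ 0.69285.
Under H₀, SE = √(0.7009·0.2991/1999) = √(0.000104872) = 0.01024.
z = (0.69285 − 0.7009)/0.01024 = -0.00805/0.01024 = -0.786.
p-value = 2·P(Z > 0.786) ≈ 0.4316, so at α = 0.1 we fail to reject H₀.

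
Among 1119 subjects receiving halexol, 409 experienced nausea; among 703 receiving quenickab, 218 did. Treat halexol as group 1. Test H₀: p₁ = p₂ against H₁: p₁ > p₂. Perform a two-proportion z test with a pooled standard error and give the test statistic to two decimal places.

z = 2.42

p̂₁ = 409/1119 = 0.3655, p̂₂ = 218/703 = 0.3101.
Pooled p̂ = (409+218)/(1119+703) = 627/1822 = 0.3441.
SE = √(0.225704 × 0.00231613) = 0.0229.
z = (0.3655 − 0.3101)/0.0229 = 0.0554/0.0229 = 2.42.
p-value = P(Z > 2.423) ≈ 0.0077.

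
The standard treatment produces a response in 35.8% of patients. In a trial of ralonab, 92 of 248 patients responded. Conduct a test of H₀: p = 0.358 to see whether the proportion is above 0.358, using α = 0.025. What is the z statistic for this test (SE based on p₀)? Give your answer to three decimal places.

p̂ = 92/248 = 0.37097.
Under H₀, SE = √(0.358·0.642/248) = √(0.000926758) = 0.03044.
z = (0.37097 − 0.358)/0.03044 = 0.01297/0.03044 = 0.426.
p-value = P(Z > 0.426) ≈ 0.3351. With α = 0.025, fail to reject H₀.

z = 0.426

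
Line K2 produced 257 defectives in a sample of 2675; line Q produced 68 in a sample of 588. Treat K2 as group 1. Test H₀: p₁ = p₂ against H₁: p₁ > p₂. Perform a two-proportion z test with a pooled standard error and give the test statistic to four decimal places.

z = -1.4349

p̂₁ = 257/2675 ≈ 0.0960748, p̂₂ = 68/588 ≈ 0.1156463.
Pooled p̂ = (257+68)/(2675+588) = 325/3263 = 0.0996016.
SE = √(0.0896811 × 0.00207451) = 0.0136398.
z = (0.0960748 − 0.1156463)/0.0136398 = -0.0195715/0.0136398 = -1.4349.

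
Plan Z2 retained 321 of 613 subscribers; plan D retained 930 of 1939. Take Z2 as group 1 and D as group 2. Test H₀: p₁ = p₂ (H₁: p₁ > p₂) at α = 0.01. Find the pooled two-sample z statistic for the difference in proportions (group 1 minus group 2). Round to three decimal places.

z = 1.901

p̂₁ = 321/613 = 0.52365, p̂₂ = 930/1939 = 0.47963.
Pooled p̂ = (321+930)/(613+1939) = 1251/2552 = 0.49020.
SE = √(0.249904 × 0.00214705) = 0.02316.
z = (0.52365 − 0.47963)/0.02316 = 0.04402/0.02316 = 1.901.
p-value = P(Z > 1.901) ≈ 0.0287. With α = 0.01, fail to reject H₀.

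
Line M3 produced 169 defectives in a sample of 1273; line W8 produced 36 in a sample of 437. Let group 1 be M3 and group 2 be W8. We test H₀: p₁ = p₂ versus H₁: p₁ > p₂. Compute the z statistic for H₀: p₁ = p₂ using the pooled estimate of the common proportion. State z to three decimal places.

z = 2.797

p̂₁ = 169/1273 ≈ 0.13276, p̂₂ = 36/437 ≈ 0.08238.
Pooled p̂ = (169+36)/(1273+437) = 205/1710 = 0.11988.
SE = √(0.105511 × 0.00307388) = 0.01801.
z = (0.13276 − 0.08238)/0.01801 = 0.05038/0.01801 = 2.797.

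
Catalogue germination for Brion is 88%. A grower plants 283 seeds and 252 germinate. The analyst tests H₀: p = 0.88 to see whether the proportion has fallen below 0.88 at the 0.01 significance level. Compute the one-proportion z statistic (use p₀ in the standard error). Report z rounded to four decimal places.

p̂ = 252/283 = 0.8904594.
SE = √(p₀(1−p₀)/n) = √(0.1056/283) = 0.0193170.
z = (0.8904594 − 0.88)/0.0193170 = 0.0104594/0.0193170 = 0.5415.
p-value = P(Z < 0.541) ≈ 0.7059, so at α = 0.01 we fail to reject H₀.

z = 0.5415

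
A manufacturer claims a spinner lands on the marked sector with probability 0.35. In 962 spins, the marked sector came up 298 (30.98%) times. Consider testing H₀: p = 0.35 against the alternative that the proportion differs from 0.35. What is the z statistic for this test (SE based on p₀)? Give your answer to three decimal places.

p̂ = 298/962 ≈ 0.30977.
SE = √(p₀(1−p₀)/n) = √(0.2275/962) = 0.01538.
z = (0.30977 − 0.35)/0.01538 = -0.04023/0.01538 = -2.616.

z = -2.616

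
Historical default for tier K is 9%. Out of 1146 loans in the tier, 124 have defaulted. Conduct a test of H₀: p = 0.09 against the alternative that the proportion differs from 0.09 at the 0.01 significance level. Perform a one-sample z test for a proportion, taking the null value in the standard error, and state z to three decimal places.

z = 2.153

p̂ = 124/1146 = 0.108202.
Standard error under H₀: √(0.09×0.91/1146) = 0.008454.
z = (0.108202 − 0.09)/0.008454 = 0.018202/0.008454 = 2.153.
Two-sided p-value ≈ 2·Φ(−2.153) = 0.0313. With α = 0.01, fail to reject H₀.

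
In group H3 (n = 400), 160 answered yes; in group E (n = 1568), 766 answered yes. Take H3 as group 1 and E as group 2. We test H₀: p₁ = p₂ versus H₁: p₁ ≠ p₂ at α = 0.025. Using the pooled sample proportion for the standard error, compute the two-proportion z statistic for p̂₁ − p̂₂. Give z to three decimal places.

z = -3.166

p̂₁ = 160/400 ≈ 0.40000, p̂₂ = 766/1568 ≈ 0.48852.
Pooled p̂ = (160+766)/(400+1568) = 926/1968 = 0.47053.
SE = √(p̂(1−p̂)(1/n₁+1/n₂)) = √(0.47053·0.52947·0.00313776) = √(0.000781713) = 0.02796.
z = (0.40000 − 0.48852)/0.02796 = -0.08852/0.02796 = -3.166.
Two-sided p-value ≈ 2·Φ(−3.166) = 0.0015; since p < α = 0.025, reject H₀.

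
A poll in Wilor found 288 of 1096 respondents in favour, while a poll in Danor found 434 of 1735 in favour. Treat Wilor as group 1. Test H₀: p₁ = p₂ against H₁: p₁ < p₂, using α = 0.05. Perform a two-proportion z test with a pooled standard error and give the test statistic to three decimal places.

p̂₁ = 288/1096 ≈ 0.26277, p̂₂ = 434/1735 ≈ 0.25014.
Pooled p̂ = (288+434)/(1096+1735) = 722/2831 = 0.25503.
SE = √(p̂(1−p̂)(1/n₁+1/n₂)) = √(0.25503·0.74497·0.00148878) = √(0.000282855) = 0.01682.
z = (0.26277 − 0.25014)/0.01682 = 0.01263/0.01682 = 0.751.
p-value = P(Z < 0.751) ≈ 0.7737; since p > α = 0.05, fail to reject H₀.

z = 0.751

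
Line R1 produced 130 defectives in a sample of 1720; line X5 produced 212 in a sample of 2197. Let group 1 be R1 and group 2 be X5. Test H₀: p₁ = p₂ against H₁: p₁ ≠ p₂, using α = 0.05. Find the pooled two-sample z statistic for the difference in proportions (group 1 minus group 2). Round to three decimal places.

z = -2.301

p̂₁ = 130/1720 = 0.07558, p̂₂ = 212/2197 = 0.09650.
Pooled p̂ = (130+212)/(1720+2197) = 342/3917 = 0.08731.
SE = √(p̂(1−p̂)(1/n₁+1/n₂)) = √(0.08731·0.91269·0.00103656) = √(8.26019e-05) = 0.00909.
z = (0.07558 − 0.09650)/0.00909 = -0.02092/0.00909 = -2.301.
Two-sided p-value ≈ 2·Φ(−2.301) = 0.0214. With α = 0.05, reject H₀.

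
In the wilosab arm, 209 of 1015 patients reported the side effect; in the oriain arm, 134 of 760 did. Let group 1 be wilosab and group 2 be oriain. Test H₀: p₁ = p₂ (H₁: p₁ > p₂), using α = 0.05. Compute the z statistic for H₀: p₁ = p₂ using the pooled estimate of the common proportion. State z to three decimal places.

p̂₁ = 209/1015 ≈ 0.205911, p̂₂ = 134/760 ≈ 0.176316.
Pooled p̂ = (209+134)/(1015+760) = 343/1775 = 0.193239.
SE = √(p̂(1−p̂)(1/n₁+1/n₂)) = √(0.193239·0.806761·0.00230101) = √(0.000358723) = 0.018940.
z = (0.205911 − 0.176316)/0.018940 = 0.029595/0.018940 = 1.563.
p-value = P(Z > 1.563) ≈ 0.0591, so at α = 0.05 we fail to reject H₀.

z = 1.563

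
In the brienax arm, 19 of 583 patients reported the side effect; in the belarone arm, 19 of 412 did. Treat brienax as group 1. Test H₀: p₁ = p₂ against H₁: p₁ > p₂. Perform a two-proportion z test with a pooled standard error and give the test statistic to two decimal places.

z = -1.10

p̂₁ = 19/583 ≈ 0.0326, p̂₂ = 19/412 ≈ 0.0461.
Pooled p̂ = (19+19)/(583+412) = 38/995 = 0.0382.
SE = √(p̂(1−p̂)(1/n₁+1/n₂)) = √(0.0382·0.9618·0.00414245) = √(0.000152162) = 0.0123.
z = (0.0326 − 0.0461)/0.0123 = -0.0135/0.0123 = -1.10.
p-value = P(Z > -1.097) ≈ 0.8636.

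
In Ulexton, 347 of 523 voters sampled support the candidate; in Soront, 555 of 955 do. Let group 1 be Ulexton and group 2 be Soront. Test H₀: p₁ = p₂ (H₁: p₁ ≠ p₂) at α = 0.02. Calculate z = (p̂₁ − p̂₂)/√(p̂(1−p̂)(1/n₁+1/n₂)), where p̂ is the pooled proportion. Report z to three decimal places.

z = 3.103

p̂₁ = 347/523 = 0.66348, p̂₂ = 555/955 = 0.58115.
Pooled p̂ = (347+555)/(523+955) = 902/1478 = 0.61028.
SE = √(0.237837 × 0.00295917) = 0.02653.
z = (0.66348 − 0.58115)/0.02653 = 0.08233/0.02653 = 3.103.
p-value = 2·P(Z > 3.103) ≈ 0.0019. With α = 0.02, reject H₀.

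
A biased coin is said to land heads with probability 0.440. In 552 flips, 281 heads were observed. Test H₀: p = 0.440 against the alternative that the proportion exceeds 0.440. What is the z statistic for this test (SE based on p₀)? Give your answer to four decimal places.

p̂ = 281/552 ≈ 0.509058.
Standard error under H₀: √(0.44×0.56/552) = 0.021128.
z = (0.509058 − 0.44)/0.021128 = 0.069058/0.021128 = 3.2686.

z = 3.2686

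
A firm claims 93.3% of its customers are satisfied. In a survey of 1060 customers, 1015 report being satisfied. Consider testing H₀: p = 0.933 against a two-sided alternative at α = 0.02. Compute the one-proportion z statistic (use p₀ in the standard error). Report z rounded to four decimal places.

p̂ = 1015/1060 ≈ 0.9575472.
Standard error under H₀: √(0.933×0.067/1060) = 0.0076794.
z = (0.9575472 − 0.933)/0.0076794 = 0.0245472/0.0076794 = 3.1965.
p-value = 2·P(Z > 3.197) ≈ 0.0014; since p < α = 0.02, reject H₀.

z = 3.1965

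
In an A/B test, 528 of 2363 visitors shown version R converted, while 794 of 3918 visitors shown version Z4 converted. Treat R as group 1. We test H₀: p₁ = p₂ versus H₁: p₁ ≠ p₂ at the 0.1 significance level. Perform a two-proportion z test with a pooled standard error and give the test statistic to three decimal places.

z = 1.958

p̂₁ = 528/2363 = 0.22344, p̂₂ = 794/3918 = 0.20265.
Pooled p̂ = (528+794)/(2363+3918) = 1322/6281 = 0.21048.
SE = √(p̂(1−p̂)(1/n₁+1/n₂)) = √(0.21048·0.78952·0.000678423) = √(0.000112738) = 0.01062.
z = (0.22344 − 0.20265)/0.01062 = 0.02079/0.01062 = 1.958.
p-value = 2·P(Z > 1.958) ≈ 0.0502, so at α = 0.1 we reject H₀.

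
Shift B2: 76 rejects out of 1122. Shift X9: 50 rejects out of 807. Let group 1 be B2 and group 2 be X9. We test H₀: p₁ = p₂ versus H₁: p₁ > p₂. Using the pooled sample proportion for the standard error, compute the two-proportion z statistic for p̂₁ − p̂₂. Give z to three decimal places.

z = 0.507

p̂₁ = 76/1122 ≈ 0.06774, p̂₂ = 50/807 ≈ 0.06196.
Pooled p̂ = (76+50)/(1122+807) = 126/1929 = 0.06532.
SE = √(0.0610523 × 0.00213042) = 0.01140.
z = (0.06774 − 0.06196)/0.01140 = 0.00578/0.01140 = 0.507.
p-value = P(Z > 0.507) ≈ 0.3062.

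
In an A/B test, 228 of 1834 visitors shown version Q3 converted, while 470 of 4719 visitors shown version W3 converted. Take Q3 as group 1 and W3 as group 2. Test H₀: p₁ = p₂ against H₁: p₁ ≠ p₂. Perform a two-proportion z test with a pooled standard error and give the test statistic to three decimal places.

p̂₁ = 228/1834 ≈ 0.12432, p̂₂ = 470/4719 ≈ 0.09960.
Pooled p̂ = (228+470)/(1834+4719) = 698/6553 = 0.10652.
SE = √(0.0951704 × 0.000757166) = 0.00849.
z = (0.12432 − 0.09960)/0.00849 = 0.02472/0.00849 = 2.912.
p-value = 2·P(Z > 2.912) ≈ 0.0036.

z = 2.912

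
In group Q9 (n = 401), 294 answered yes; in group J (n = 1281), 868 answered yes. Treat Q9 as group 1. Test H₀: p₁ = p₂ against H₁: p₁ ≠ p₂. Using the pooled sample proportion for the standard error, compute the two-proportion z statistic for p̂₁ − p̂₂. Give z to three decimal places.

p̂₁ = 294/401 ≈ 0.73317, p̂₂ = 868/1281 ≈ 0.67760.
Pooled p̂ = (294+868)/(401+1281) = 1162/1682 = 0.69084.
SE = √(p̂(1−p̂)(1/n₁+1/n₂)) = √(0.69084·0.30916·0.00327441) = √(0.000699343) = 0.02645.
z = (0.73317 − 0.67760)/0.02645 = 0.05557/0.02645 = 2.101.
p-value = 2·P(Z > 2.101) ≈ 0.0356.

z = 2.101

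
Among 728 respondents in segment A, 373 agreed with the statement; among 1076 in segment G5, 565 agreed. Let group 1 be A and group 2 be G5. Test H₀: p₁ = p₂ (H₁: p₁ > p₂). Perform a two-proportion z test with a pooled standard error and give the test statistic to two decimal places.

z = -0.53

p̂₁ = 373/728 ≈ 0.5124, p̂₂ = 565/1076 ≈ 0.5251.
Pooled p̂ = (373+565)/(728+1076) = 938/1804 = 0.5200.
SE = √(p̂(1−p̂)(1/n₁+1/n₂)) = √(0.5200·0.4800·0.00230299) = √(0.000574831) = 0.0240.
z = (0.5124 − 0.5251)/0.0240 = -0.0127/0.0240 = -0.53.
p-value = P(Z > -0.531) ≈ 0.7023.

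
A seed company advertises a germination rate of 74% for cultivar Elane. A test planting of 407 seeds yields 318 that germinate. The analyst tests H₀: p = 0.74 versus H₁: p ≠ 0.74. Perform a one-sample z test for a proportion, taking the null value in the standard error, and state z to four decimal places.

z = 1.9008

p̂ = 318/407 = 0.781327.
Standard error under H₀: √(0.74×0.26/407) = 0.021742.
z = (0.781327 − 0.74)/0.021742 = 0.041327/0.021742 = 1.9008.
p-value = 2·P(Z > 1.901) ≈ 0.0573.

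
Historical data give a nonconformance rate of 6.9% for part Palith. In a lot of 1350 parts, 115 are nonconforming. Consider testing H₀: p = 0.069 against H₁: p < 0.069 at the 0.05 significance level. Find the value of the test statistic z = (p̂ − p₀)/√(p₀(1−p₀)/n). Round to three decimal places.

p̂ = 115/1350 = 0.08519.
SE = √(p₀(1−p₀)/n) = √(0.064239/1350) = 0.00690.
z = (0.08519 − 0.069)/0.00690 = 0.01619/0.00690 = 2.346.
p-value = P(Z < 2.346) ≈ 0.9905, so at α = 0.05 we fail to reject H₀.

z = 2.346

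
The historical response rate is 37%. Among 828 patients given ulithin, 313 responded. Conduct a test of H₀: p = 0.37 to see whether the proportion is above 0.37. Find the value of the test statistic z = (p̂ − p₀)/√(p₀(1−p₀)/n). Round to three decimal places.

z = 0.478

p̂ = 313/828 = 0.37802.
Under H₀, SE = √(0.37·0.63/828) = √(0.000281522) = 0.01678.
z = (0.37802 − 0.37)/0.01678 = 0.00802/0.01678 = 0.478.
p-value = P(Z > 0.478) ≈ 0.3163.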